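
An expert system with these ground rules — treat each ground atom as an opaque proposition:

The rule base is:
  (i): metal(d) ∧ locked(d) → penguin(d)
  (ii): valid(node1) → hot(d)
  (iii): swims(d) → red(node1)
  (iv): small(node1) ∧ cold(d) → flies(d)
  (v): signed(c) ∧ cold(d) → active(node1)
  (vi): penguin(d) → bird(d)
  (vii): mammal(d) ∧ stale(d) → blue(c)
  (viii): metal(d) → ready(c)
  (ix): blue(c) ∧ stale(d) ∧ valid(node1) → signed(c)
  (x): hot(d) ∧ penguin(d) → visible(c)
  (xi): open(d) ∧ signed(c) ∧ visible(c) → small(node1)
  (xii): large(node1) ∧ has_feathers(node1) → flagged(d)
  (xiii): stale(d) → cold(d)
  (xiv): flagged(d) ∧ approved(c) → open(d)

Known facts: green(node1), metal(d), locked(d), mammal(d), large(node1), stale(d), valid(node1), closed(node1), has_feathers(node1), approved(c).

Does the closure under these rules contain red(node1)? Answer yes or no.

Round 1 — (i), (ii), (vii), (viii), (xii), (xiii), derive penguin(d), hot(d), blue(c), ready(c), flagged(d), cold(d).
Round 2 — (vi), (ix), (x), (xiv), derive bird(d), signed(c), visible(c), open(d).
Round 3 — (v), (xi), derive active(node1), small(node1).
Round 4 — (iv), derive flies(d).
Fixed point reached. red(node1) is concluded only by (iii); (iii) needs swims(d) (never derived).

no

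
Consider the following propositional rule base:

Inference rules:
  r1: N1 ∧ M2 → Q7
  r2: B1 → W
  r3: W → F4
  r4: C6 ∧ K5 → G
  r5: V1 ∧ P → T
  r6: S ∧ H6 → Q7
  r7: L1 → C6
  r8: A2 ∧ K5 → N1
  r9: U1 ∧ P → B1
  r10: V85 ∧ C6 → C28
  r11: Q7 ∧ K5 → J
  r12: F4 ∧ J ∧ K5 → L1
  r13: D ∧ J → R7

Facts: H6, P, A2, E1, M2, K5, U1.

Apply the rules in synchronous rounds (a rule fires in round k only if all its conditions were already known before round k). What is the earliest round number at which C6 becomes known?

5

[1] r8 [A2 ∧ K5 → N1]; r9 [U1 ∧ P → B1]. ⇒ new: N1, B1.
[2] r1 [N1 ∧ M2 → Q7]; r2 [B1 → W]. ⇒ new: Q7, W.
[3] r3 [W → F4]; r11 [Q7 ∧ K5 → J]. ⇒ new: F4, J.
[4] r12 [F4 ∧ J ∧ K5 → L1]. ⇒ new: L1.
[5] r7 [L1 → C6]. ⇒ new: C6.
C6 first appears in round 5.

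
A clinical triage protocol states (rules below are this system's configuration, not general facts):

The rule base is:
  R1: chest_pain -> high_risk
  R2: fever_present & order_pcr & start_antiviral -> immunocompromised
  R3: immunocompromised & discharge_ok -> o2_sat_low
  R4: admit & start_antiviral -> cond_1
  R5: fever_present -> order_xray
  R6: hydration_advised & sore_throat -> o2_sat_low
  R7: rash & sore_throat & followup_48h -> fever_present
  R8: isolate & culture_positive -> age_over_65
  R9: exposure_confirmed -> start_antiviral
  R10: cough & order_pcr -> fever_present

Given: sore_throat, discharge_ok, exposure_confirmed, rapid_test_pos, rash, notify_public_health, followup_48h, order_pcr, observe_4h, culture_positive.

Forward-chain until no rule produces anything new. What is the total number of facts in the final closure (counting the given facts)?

15

Round 1: R7 [rash & sore_throat & followup_48h -> fever_present]; R9 [exposure_confirmed -> start_antiviral]. Adds fever_present, start_antiviral.
Round 2: R2 [fever_present & order_pcr & start_antiviral -> immunocompromised]; R5 [fever_present -> order_xray]. Adds immunocompromised, order_xray.
Round 3: R3 [immunocompromised & discharge_ok -> o2_sat_low]. Adds o2_sat_low.
Closure: {culture_positive, discharge_ok, exposure_confirmed, fever_present, followup_48h, immunocompromised, notify_public_health, o2_sat_low, observe_4h, order_pcr, order_xray, rapid_test_pos, rash, sore_throat, start_antiviral} — 15 facts.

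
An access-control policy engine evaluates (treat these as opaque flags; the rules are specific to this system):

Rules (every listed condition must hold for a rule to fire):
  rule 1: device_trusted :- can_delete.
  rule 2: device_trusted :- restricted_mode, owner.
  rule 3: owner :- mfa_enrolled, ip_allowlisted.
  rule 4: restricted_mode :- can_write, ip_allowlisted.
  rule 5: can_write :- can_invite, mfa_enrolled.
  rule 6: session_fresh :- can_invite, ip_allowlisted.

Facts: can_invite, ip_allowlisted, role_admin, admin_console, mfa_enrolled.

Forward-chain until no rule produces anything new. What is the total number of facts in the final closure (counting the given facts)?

[1] rule 3 [owner :- mfa_enrolled, ip_allowlisted.]; rule 5 [can_write :- can_invite, mfa_enrolled.]; rule 6 [session_fresh :- can_invite, ip_allowlisted.]. ⇒ new: owner, can_write, session_fresh.
[2] rule 4 [restricted_mode :- can_write, ip_allowlisted.]. ⇒ new: restricted_mode.
[3] rule 2 [device_trusted :- restricted_mode, owner.]. ⇒ new: device_trusted.
Closure: {admin_console, can_invite, can_write, device_trusted, ip_allowlisted, mfa_enrolled, owner, restricted_mode, role_admin, session_fresh} — 10 facts.

10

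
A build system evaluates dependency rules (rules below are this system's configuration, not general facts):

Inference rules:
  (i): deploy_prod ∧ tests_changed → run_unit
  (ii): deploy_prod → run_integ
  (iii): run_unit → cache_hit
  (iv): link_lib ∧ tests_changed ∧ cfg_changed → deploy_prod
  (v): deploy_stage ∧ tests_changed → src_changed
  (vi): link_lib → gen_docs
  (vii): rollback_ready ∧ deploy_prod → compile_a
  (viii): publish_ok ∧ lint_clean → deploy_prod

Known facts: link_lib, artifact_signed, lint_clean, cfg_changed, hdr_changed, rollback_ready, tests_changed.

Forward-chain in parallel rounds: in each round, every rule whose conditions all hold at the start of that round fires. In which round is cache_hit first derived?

3

[1] (iv) [link_lib ∧ tests_changed ∧ cfg_changed → deploy_prod]; (vi) [link_lib → gen_docs]. ⇒ new: deploy_prod, gen_docs.
[2] (i) [deploy_prod ∧ tests_changed → run_unit]; (ii) [deploy_prod → run_integ]; (vii) [rollback_ready ∧ deploy_prod → compile_a]. ⇒ new: run_unit, run_integ, compile_a.
[3] (iii) [run_unit → cache_hit]. ⇒ new: cache_hit.
cache_hit first appears in round 3.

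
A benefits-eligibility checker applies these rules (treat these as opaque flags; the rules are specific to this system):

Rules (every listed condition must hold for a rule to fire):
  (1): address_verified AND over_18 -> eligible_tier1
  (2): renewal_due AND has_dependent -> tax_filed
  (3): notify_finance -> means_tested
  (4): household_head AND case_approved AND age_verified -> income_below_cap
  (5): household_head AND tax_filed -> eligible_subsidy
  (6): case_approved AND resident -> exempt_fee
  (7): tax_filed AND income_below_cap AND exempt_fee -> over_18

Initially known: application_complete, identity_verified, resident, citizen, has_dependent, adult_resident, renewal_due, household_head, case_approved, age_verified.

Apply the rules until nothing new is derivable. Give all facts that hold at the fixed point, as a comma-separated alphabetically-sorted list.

adult_resident, age_verified, application_complete, case_approved, citizen, eligible_subsidy, exempt_fee, has_dependent, household_head, identity_verified, income_below_cap, over_18, renewal_due, resident, tax_filed

Round 1 fires (2), (4), (6), giving tax_filed, income_below_cap, exempt_fee.
Round 2 fires (5), (7), giving eligible_subsidy, over_18.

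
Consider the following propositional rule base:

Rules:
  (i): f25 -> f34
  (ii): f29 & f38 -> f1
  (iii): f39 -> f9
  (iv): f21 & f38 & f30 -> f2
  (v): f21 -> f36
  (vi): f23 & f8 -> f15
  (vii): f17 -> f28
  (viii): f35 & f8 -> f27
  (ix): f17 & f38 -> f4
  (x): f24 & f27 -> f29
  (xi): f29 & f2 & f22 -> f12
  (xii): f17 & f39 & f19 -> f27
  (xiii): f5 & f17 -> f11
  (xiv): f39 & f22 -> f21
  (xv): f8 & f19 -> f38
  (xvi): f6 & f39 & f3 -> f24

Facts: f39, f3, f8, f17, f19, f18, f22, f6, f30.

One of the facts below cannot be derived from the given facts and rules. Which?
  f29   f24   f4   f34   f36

[1] (iii) [f39 -> f9]; (vii) [f17 -> f28]; (xii) [f17 & f39 & f19 -> f27]; (xiv) [f39 & f22 -> f21]; (xv) [f8 & f19 -> f38]; (xvi) [f6 & f39 & f3 -> f24]. ⇒ new: f9, f28, f27, f21, f38, f24.
[2] (iv) [f21 & f38 & f30 -> f2]; (v) [f21 -> f36]; (ix) [f17 & f38 -> f4]; (x) [f24 & f27 -> f29]. ⇒ new: f2, f36, f4, f29.
[3] (ii) [f29 & f38 -> f1]; (xi) [f29 & f2 & f22 -> f12]. ⇒ new: f1, f12.
Derived: f4 (round 2), f29 (round 2), f36 (round 2), f24 (round 1). f34 never appears in any round.

f34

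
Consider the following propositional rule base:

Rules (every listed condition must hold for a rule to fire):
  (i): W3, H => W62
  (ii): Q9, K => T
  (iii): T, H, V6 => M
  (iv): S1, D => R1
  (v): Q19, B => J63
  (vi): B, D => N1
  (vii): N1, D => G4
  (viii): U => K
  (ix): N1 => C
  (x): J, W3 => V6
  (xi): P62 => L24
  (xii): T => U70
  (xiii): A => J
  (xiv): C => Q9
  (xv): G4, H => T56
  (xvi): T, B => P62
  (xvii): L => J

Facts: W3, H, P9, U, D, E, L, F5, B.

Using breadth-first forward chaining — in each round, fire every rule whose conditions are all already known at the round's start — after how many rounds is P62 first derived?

5

Round 1: (i) [W3, H => W62]; (vi) [B, D => N1]; (viii) [U => K]; (xvii) [L => J]. New: W62, N1, K, J.
Round 2: (vii) [N1, D => G4]; (ix) [N1 => C]; (x) [J, W3 => V6]. New: G4, C, V6.
Round 3: (xiv) [C => Q9]; (xv) [G4, H => T56]. New: Q9, T56.
Round 4: (ii) [Q9, K => T]. New: T.
Round 5: (iii) [T, H, V6 => M]; (xii) [T => U70]; (xvi) [T, B => P62]. New: M, U70, P62.
P62 first appears in round 5.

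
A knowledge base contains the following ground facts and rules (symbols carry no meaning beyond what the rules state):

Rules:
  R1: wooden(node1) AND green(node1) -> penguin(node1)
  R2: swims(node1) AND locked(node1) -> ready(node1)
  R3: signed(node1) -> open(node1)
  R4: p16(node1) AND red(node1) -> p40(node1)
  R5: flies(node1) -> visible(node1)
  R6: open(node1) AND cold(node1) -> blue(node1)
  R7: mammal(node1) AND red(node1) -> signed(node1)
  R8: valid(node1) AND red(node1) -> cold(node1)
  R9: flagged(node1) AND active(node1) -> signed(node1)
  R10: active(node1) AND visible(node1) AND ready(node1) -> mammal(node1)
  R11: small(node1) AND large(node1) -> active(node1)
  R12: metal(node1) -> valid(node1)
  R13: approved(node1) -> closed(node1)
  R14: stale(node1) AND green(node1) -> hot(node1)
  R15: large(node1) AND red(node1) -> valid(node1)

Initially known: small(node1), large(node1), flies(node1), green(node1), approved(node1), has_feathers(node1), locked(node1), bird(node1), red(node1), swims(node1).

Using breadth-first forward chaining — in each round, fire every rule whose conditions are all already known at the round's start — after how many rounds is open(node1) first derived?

Round 1: R2 [swims(node1) AND locked(node1) -> ready(node1)]; R5 [flies(node1) -> visible(node1)]; R11 [small(node1) AND large(node1) -> active(node1)]; R13 [approved(node1) -> closed(node1)]; R15 [large(node1) AND red(node1) -> valid(node1)]. Adds ready(node1), visible(node1), active(node1), closed(node1), valid(node1).
Round 2: R8 [valid(node1) AND red(node1) -> cold(node1)]; R10 [active(node1) AND visible(node1) AND ready(node1) -> mammal(node1)]. Adds cold(node1), mammal(node1).
Round 3: R7 [mammal(node1) AND red(node1) -> signed(node1)]. Adds signed(node1).
Round 4: R3 [signed(node1) -> open(node1)]. Adds open(node1).
open(node1) first appears in round 4.

4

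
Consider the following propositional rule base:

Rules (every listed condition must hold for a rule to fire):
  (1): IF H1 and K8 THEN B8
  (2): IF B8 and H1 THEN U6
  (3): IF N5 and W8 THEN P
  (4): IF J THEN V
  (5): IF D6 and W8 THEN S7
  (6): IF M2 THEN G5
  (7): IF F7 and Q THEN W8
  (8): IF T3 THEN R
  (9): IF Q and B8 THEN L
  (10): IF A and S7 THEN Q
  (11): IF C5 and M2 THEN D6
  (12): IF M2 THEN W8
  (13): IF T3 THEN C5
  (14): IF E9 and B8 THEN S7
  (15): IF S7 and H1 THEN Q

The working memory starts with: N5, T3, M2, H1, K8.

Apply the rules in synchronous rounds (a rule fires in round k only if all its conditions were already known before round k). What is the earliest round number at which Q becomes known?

Round 1: (1) [IF H1 and K8 THEN B8]; (6) [IF M2 THEN G5]; (8) [IF T3 THEN R]; (12) [IF M2 THEN W8]; (13) [IF T3 THEN C5]. New: B8, G5, R, W8, C5.
Round 2: (2) [IF B8 and H1 THEN U6]; (3) [IF N5 and W8 THEN P]; (11) [IF C5 and M2 THEN D6]. New: U6, P, D6.
Round 3: (5) [IF D6 and W8 THEN S7]. New: S7.
Round 4: (15) [IF S7 and H1 THEN Q]. New: Q.
Q first appears in round 4.

4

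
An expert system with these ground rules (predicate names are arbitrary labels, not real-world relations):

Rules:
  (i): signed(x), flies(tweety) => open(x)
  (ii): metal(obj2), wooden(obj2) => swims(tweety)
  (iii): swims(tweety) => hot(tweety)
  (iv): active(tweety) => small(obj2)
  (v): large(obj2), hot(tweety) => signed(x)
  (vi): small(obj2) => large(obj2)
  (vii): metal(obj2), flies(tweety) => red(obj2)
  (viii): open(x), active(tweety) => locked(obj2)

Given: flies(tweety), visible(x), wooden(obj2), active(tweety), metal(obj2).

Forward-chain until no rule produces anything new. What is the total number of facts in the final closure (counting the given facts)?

Round 1: (ii) [metal(obj2), wooden(obj2) => swims(tweety)]; (iv) [active(tweety) => small(obj2)]; (vii) [metal(obj2), flies(tweety) => red(obj2)]. New: swims(tweety), small(obj2), red(obj2).
Round 2: (iii) [swims(tweety) => hot(tweety)]; (vi) [small(obj2) => large(obj2)]. New: hot(tweety), large(obj2).
Round 3: (v) [large(obj2), hot(tweety) => signed(x)]. New: signed(x).
Round 4: (i) [signed(x), flies(tweety) => open(x)]. New: open(x).
Round 5: (viii) [open(x), active(tweety) => locked(obj2)]. New: locked(obj2).
Closure: {active(tweety), flies(tweety), hot(tweety), large(obj2), locked(obj2), metal(obj2), open(x), red(obj2), signed(x), small(obj2), swims(tweety), visible(x), wooden(obj2)} — 13 facts.

13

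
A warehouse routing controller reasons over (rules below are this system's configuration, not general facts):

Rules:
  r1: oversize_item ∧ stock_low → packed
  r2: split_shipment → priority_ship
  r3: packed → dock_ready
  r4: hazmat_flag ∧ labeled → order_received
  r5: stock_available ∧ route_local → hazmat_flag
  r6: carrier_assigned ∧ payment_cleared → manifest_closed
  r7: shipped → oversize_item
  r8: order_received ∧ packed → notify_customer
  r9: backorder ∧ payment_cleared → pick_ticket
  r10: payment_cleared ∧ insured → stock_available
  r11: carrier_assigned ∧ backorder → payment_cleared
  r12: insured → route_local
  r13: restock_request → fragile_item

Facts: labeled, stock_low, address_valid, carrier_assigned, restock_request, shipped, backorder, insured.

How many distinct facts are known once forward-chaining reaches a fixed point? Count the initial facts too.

20

Round 1: r7 [shipped → oversize_item]; r11 [carrier_assigned ∧ backorder → payment_cleared]; r12 [insured → route_local]; r13 [restock_request → fragile_item]. New: oversize_item, payment_cleared, route_local, fragile_item.
Round 2: r1 [oversize_item ∧ stock_low → packed]; r6 [carrier_assigned ∧ payment_cleared → manifest_closed]; r9 [backorder ∧ payment_cleared → pick_ticket]; r10 [payment_cleared ∧ insured → stock_available]. New: packed, manifest_closed, pick_ticket, stock_available.
Round 3: r3 [packed → dock_ready]; r5 [stock_available ∧ route_local → hazmat_flag]. New: dock_ready, hazmat_flag.
Round 4: r4 [hazmat_flag ∧ labeled → order_received]. New: order_received.
Round 5: r8 [order_received ∧ packed → notify_customer]. New: notify_customer.
Closure: {address_valid, backorder, carrier_assigned, dock_ready, fragile_item, hazmat_flag, insured, labeled, manifest_closed, notify_customer, order_received, oversize_item, packed, payment_cleared, pick_ticket, restock_request, route_local, shipped, stock_available, stock_low} — 20 facts.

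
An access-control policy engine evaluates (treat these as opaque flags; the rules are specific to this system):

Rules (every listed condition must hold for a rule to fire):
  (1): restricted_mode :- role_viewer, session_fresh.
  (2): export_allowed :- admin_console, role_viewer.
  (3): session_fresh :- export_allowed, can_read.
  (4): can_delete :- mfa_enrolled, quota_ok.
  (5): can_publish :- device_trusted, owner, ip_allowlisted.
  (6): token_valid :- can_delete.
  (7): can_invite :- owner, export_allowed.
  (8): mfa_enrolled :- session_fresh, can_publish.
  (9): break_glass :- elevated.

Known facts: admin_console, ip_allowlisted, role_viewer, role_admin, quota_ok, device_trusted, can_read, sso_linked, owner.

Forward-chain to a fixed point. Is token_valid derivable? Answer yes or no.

Round 1 — (2), (5), derive export_allowed, can_publish.
Round 2 — (3), (7), derive session_fresh, can_invite.
Round 3 — (1), (8), derive restricted_mode, mfa_enrolled.
Round 4 — (4), derive can_delete.
Round 5 — (6), derive token_valid.
token_valid appears in round 5, so it is derivable.

yes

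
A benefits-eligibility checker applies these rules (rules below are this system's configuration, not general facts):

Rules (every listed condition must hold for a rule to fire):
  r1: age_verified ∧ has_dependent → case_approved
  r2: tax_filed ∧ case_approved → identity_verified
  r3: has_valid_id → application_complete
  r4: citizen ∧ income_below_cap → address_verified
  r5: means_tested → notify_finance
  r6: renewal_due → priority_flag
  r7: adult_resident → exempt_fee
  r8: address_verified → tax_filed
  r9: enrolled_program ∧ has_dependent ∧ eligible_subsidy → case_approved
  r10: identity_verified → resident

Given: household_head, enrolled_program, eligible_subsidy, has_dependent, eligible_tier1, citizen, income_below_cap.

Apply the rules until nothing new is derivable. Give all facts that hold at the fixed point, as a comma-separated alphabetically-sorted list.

Round 1 fires r4, r9, giving address_verified, case_approved.
Round 2 fires r8, giving tax_filed.
Round 3 fires r2, giving identity_verified.
Round 4 fires r10, giving resident.

address_verified, case_approved, citizen, eligible_subsidy, eligible_tier1, enrolled_program, has_dependent, household_head, identity_verified, income_below_cap, resident, tax_filed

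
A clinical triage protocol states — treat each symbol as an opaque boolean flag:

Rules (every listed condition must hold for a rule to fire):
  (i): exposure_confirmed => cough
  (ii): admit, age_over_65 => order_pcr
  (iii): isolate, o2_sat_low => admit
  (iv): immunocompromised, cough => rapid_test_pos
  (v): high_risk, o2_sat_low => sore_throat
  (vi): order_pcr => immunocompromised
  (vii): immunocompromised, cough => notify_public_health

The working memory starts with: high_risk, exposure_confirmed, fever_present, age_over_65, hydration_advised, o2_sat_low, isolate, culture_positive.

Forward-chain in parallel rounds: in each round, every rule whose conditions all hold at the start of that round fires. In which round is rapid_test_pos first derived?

4

Round 1 — (i), (iii), (v), derive cough, admit, sore_throat.
Round 2 — (ii), derive order_pcr.
Round 3 — (vi), derive immunocompromised.
Round 4 — (iv), (vii), derive rapid_test_pos, notify_public_health.
rapid_test_pos first appears in round 4.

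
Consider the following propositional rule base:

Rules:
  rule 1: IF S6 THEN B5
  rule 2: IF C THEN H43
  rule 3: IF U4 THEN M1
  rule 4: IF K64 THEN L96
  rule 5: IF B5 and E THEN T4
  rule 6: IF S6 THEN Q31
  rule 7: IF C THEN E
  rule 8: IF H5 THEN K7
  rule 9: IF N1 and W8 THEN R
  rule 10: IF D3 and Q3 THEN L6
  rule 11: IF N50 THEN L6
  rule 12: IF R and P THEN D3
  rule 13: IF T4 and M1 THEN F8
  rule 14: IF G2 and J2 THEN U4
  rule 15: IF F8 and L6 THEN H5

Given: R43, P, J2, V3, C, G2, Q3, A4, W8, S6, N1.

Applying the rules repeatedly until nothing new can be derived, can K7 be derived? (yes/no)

yes

Round 1: rule 1 [IF S6 THEN B5]; rule 2 [IF C THEN H43]; rule 6 [IF S6 THEN Q31]; rule 7 [IF C THEN E]; rule 9 [IF N1 and W8 THEN R]; rule 14 [IF G2 and J2 THEN U4]. Adds B5, H43, Q31, E, R, U4.
Round 2: rule 3 [IF U4 THEN M1]; rule 5 [IF B5 and E THEN T4]; rule 12 [IF R and P THEN D3]. Adds M1, T4, D3.
Round 3: rule 10 [IF D3 and Q3 THEN L6]; rule 13 [IF T4 and M1 THEN F8]. Adds L6, F8.
Round 4: rule 15 [IF F8 and L6 THEN H5]. Adds H5.
Round 5: rule 8 [IF H5 THEN K7]. Adds K7.
K7 appears in round 5, so it is derivable.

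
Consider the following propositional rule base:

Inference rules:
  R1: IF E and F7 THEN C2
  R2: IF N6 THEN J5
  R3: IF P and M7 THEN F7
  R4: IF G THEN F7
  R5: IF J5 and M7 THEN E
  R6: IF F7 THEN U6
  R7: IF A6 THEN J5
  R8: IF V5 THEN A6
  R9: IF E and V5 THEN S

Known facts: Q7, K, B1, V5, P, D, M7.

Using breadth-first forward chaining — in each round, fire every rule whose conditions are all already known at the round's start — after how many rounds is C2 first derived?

Round 1: R3 [IF P and M7 THEN F7]; R8 [IF V5 THEN A6]. Adds F7, A6.
Round 2: R6 [IF F7 THEN U6]; R7 [IF A6 THEN J5]. Adds U6, J5.
Round 3: R5 [IF J5 and M7 THEN E]. Adds E.
Round 4: R1 [IF E and F7 THEN C2]; R9 [IF E and V5 THEN S]. Adds C2, S.
C2 first appears in round 4.

4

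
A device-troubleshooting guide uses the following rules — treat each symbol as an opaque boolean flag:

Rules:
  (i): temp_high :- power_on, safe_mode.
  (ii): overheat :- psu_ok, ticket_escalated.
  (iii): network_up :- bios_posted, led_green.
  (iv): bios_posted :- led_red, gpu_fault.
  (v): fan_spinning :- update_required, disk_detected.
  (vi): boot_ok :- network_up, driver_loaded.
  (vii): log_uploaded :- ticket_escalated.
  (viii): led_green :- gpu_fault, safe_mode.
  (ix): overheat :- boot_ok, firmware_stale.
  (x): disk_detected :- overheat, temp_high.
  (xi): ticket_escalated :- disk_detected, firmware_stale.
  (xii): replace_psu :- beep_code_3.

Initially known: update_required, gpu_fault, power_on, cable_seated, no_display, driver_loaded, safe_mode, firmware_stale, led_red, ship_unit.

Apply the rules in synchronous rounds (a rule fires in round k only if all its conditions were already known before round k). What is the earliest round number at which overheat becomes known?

4

Round 1 fires (i), (iv), (viii), giving temp_high, bios_posted, led_green.
Round 2 fires (iii), giving network_up.
Round 3 fires (vi), giving boot_ok.
Round 4 fires (ix), giving overheat.
overheat first appears in round 4.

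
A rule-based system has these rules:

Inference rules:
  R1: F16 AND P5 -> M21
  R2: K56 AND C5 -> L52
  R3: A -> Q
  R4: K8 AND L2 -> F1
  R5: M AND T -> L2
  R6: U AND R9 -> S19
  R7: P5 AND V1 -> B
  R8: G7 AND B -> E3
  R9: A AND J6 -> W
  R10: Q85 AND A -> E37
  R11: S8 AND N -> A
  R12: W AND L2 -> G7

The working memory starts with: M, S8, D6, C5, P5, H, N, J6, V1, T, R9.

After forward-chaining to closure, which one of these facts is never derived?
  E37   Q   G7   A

[1] R5 [M AND T -> L2]; R7 [P5 AND V1 -> B]; R11 [S8 AND N -> A]. ⇒ new: L2, B, A.
[2] R3 [A -> Q]; R9 [A AND J6 -> W]. ⇒ new: Q, W.
[3] R12 [W AND L2 -> G7]. ⇒ new: G7.
[4] R8 [G7 AND B -> E3]. ⇒ new: E3.
Derived: Q (round 2), G7 (round 3), A (round 1). E37 never appears in any round.

E37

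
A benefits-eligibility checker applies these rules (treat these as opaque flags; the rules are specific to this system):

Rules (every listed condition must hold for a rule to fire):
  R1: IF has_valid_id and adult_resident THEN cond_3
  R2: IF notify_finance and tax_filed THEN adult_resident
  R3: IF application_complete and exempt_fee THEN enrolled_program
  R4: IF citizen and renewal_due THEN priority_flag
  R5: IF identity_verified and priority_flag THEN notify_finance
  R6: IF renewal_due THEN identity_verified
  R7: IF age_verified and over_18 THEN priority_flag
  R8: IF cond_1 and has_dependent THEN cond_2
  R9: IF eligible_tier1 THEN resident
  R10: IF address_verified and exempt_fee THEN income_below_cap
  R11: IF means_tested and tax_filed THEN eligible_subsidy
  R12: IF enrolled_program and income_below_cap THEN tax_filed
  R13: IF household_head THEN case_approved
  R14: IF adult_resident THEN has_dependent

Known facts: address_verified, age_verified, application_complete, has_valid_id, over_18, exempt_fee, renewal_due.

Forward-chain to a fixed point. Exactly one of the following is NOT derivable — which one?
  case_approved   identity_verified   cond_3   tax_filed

case_approved

Round 1 — R3, R6, R7, R10, derive enrolled_program, identity_verified, priority_flag, income_below_cap.
Round 2 — R5, R12, derive notify_finance, tax_filed.
Round 3 — R2, derive adult_resident.
Round 4 — R1, R14, derive cond_3, has_dependent.
Derived: cond_3 (round 4), identity_verified (round 1), tax_filed (round 2). case_approved never appears in any round.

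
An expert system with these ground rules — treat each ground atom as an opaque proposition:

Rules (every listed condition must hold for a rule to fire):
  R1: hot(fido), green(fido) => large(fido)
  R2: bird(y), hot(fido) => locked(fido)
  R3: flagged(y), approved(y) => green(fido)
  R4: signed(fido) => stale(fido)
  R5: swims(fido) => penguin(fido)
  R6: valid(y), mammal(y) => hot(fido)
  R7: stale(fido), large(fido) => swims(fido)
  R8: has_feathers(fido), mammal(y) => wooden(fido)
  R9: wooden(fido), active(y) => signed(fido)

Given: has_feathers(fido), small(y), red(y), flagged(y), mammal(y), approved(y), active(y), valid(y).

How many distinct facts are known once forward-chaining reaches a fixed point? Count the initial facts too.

16

Round 1: R3 [flagged(y), approved(y) => green(fido)]; R6 [valid(y), mammal(y) => hot(fido)]; R8 [has_feathers(fido), mammal(y) => wooden(fido)]. Adds green(fido), hot(fido), wooden(fido).
Round 2: R1 [hot(fido), green(fido) => large(fido)]; R9 [wooden(fido), active(y) => signed(fido)]. Adds large(fido), signed(fido).
Round 3: R4 [signed(fido) => stale(fido)]. Adds stale(fido).
Round 4: R7 [stale(fido), large(fido) => swims(fido)]. Adds swims(fido).
Round 5: R5 [swims(fido) => penguin(fido)]. Adds penguin(fido).
Closure: {active(y), approved(y), flagged(y), green(fido), has_feathers(fido), hot(fido), large(fido), mammal(y), penguin(fido), red(y), signed(fido), small(y), stale(fido), swims(fido), valid(y), wooden(fido)} — 16 facts.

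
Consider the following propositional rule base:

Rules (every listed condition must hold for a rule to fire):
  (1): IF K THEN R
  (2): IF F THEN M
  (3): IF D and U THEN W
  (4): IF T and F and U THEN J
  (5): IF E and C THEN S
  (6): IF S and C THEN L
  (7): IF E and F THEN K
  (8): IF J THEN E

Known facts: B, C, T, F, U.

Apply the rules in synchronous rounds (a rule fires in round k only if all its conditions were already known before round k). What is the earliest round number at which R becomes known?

Round 1: (2) [IF F THEN M]; (4) [IF T and F and U THEN J]. New: M, J.
Round 2: (8) [IF J THEN E]. New: E.
Round 3: (5) [IF E and C THEN S]; (7) [IF E and F THEN K]. New: S, K.
Round 4: (1) [IF K THEN R]; (6) [IF S and C THEN L]. New: R, L.
R first appears in round 4.

4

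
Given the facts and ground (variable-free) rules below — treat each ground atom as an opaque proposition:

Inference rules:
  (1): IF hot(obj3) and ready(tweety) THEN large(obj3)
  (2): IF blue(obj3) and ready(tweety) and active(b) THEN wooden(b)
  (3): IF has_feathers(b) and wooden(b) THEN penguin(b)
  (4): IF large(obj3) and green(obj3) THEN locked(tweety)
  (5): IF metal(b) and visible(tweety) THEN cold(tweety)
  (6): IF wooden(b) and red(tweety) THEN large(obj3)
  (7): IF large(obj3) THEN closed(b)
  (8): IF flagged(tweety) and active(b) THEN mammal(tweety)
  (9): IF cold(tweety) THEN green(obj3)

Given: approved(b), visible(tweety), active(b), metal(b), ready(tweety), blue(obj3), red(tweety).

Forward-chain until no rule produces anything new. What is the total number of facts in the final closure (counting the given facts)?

13

Round 1 — (2), (5), derive wooden(b), cold(tweety).
Round 2 — (6), (9), derive large(obj3), green(obj3).
Round 3 — (4), (7), derive locked(tweety), closed(b).
Closure: {active(b), approved(b), blue(obj3), closed(b), cold(tweety), green(obj3), large(obj3), locked(tweety), metal(b), ready(tweety), red(tweety), visible(tweety), wooden(b)} — 13 facts.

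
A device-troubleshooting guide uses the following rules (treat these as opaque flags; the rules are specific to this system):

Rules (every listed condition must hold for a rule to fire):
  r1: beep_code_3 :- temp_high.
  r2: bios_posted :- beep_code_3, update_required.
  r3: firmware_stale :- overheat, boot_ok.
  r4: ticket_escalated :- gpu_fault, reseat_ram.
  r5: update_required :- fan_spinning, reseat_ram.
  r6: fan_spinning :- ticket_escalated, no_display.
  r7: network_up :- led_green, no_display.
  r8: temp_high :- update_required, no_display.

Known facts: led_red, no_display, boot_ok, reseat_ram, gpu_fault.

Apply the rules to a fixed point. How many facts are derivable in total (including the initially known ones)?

11

Round 1 — r4, derive ticket_escalated.
Round 2 — r6, derive fan_spinning.
Round 3 — r5, derive update_required.
Round 4 — r8, derive temp_high.
Round 5 — r1, derive beep_code_3.
Round 6 — r2, derive bios_posted.
Closure: {beep_code_3, bios_posted, boot_ok, fan_spinning, gpu_fault, led_red, no_display, reseat_ram, temp_high, ticket_escalated, update_required} — 11 facts.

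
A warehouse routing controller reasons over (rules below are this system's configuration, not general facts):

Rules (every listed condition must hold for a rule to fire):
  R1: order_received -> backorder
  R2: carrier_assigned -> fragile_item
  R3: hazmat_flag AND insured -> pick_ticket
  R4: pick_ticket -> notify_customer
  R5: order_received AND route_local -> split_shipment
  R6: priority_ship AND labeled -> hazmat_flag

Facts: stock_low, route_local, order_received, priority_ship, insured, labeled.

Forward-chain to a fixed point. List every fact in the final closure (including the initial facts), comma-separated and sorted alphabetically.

Round 1 fires R1, R5, R6, giving backorder, split_shipment, hazmat_flag.
Round 2 fires R3, giving pick_ticket.
Round 3 fires R4, giving notify_customer.

backorder, hazmat_flag, insured, labeled, notify_customer, order_received, pick_ticket, priority_ship, route_local, split_shipment, stock_low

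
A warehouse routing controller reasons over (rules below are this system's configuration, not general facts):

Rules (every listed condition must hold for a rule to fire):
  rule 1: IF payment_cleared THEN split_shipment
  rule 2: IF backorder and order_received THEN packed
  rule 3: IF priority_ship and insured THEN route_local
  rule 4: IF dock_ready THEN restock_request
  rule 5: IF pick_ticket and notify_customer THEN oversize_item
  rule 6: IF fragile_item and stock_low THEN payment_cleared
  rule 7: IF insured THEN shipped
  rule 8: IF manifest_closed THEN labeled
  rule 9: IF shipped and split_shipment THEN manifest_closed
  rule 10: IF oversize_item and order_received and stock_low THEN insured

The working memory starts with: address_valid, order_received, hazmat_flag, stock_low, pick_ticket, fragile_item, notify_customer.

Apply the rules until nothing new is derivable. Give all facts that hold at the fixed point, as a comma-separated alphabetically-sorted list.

Round 1: rule 5 [IF pick_ticket and notify_customer THEN oversize_item]; rule 6 [IF fragile_item and stock_low THEN payment_cleared]. Adds oversize_item, payment_cleared.
Round 2: rule 1 [IF payment_cleared THEN split_shipment]; rule 10 [IF oversize_item and order_received and stock_low THEN insured]. Adds split_shipment, insured.
Round 3: rule 7 [IF insured THEN shipped]. Adds shipped.
Round 4: rule 9 [IF shipped and split_shipment THEN manifest_closed]. Adds manifest_closed.
Round 5: rule 8 [IF manifest_closed THEN labeled]. Adds labeled.

address_valid, fragile_item, hazmat_flag, insured, labeled, manifest_closed, notify_customer, order_received, oversize_item, payment_cleared, pick_ticket, shipped, split_shipment, stock_low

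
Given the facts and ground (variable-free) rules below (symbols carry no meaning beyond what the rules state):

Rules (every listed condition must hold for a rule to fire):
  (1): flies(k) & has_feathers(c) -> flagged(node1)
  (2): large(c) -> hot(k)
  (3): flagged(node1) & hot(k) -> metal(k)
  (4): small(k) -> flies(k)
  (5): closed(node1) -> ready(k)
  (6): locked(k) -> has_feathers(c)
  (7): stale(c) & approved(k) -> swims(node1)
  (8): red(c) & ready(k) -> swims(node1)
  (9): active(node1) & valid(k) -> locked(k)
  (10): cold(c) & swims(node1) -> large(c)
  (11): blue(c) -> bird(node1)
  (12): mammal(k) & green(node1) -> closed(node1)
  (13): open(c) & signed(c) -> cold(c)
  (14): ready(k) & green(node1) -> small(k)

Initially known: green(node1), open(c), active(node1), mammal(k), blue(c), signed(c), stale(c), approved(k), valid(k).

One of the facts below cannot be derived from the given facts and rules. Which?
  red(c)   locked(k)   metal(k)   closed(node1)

red(c)

Round 1 — (7), (9), (11), (12), (13), derive swims(node1), locked(k), bird(node1), closed(node1), cold(c).
Round 2 — (5), (6), (10), derive ready(k), has_feathers(c), large(c).
Round 3 — (2), (14), derive hot(k), small(k).
Round 4 — (4), derive flies(k).
Round 5 — (1), derive flagged(node1).
Round 6 — (3), derive metal(k).
Derived: metal(k) (round 6), locked(k) (round 1), closed(node1) (round 1). red(c) never appears in any round.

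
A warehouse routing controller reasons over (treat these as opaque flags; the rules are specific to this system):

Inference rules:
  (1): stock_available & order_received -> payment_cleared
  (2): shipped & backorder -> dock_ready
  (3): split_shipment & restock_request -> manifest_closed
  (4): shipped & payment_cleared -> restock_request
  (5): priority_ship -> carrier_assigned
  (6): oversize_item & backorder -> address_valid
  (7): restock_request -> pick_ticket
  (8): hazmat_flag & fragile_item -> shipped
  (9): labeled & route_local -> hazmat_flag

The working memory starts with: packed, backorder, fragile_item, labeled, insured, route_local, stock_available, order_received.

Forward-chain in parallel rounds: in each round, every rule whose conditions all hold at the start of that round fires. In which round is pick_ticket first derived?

4

Round 1: (1) [stock_available & order_received -> payment_cleared]; (9) [labeled & route_local -> hazmat_flag]. New: payment_cleared, hazmat_flag.
Round 2: (8) [hazmat_flag & fragile_item -> shipped]. New: shipped.
Round 3: (2) [shipped & backorder -> dock_ready]; (4) [shipped & payment_cleared -> restock_request]. New: dock_ready, restock_request.
Round 4: (7) [restock_request -> pick_ticket]. New: pick_ticket.
pick_ticket first appears in round 4.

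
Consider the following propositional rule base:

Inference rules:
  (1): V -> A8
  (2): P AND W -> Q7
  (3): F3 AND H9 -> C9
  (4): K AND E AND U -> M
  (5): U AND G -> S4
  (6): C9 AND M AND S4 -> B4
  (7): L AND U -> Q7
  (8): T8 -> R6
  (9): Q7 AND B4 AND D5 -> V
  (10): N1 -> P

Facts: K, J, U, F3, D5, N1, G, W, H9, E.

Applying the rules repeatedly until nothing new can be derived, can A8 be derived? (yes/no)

yes

Round 1 — (3), (4), (5), (10), derive C9, M, S4, P.
Round 2 — (2), (6), derive Q7, B4.
Round 3 — (9), derive V.
Round 4 — (1), derive A8.
A8 appears in round 4, so it is derivable.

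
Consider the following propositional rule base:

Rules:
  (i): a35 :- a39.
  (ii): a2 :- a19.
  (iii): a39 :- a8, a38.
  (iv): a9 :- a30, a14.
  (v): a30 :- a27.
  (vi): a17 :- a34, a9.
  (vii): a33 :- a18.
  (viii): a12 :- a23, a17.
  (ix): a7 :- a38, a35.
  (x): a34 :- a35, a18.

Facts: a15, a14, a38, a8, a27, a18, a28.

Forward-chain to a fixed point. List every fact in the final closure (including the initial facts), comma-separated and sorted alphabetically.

Round 1 — (iii), (v), (vii), derive a39, a30, a33.
Round 2 — (i), (iv), derive a35, a9.
Round 3 — (ix), (x), derive a7, a34.
Round 4 — (vi), derive a17.

a14, a15, a17, a18, a27, a28, a30, a33, a34, a35, a38, a39, a7, a8, a9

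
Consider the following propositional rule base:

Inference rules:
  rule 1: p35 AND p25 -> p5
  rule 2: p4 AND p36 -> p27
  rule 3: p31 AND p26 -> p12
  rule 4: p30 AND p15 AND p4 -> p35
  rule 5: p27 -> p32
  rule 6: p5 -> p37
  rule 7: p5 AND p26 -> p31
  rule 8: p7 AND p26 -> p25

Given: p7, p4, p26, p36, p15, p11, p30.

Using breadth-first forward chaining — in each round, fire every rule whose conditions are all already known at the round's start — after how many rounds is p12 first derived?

4

Round 1 — rule 2, rule 4, rule 8, derive p27, p35, p25.
Round 2 — rule 1, rule 5, derive p5, p32.
Round 3 — rule 6, rule 7, derive p37, p31.
Round 4 — rule 3, derive p12.
p12 first appears in round 4.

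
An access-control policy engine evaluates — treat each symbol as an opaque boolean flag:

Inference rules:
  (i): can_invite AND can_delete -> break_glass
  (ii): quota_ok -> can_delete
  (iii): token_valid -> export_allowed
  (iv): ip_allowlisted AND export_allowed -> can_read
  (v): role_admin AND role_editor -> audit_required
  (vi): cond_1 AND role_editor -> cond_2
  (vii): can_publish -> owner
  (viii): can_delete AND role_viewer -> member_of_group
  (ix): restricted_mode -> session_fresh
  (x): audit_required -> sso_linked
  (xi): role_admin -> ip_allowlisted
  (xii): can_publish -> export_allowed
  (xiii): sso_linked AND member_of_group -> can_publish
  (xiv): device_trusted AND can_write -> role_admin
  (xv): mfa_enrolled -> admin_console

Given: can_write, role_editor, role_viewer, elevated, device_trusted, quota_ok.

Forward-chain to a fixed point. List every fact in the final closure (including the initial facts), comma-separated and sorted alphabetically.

audit_required, can_delete, can_publish, can_read, can_write, device_trusted, elevated, export_allowed, ip_allowlisted, member_of_group, owner, quota_ok, role_admin, role_editor, role_viewer, sso_linked

[1] (ii) [quota_ok -> can_delete]; (xiv) [device_trusted AND can_write -> role_admin]. ⇒ new: can_delete, role_admin.
[2] (v) [role_admin AND role_editor -> audit_required]; (viii) [can_delete AND role_viewer -> member_of_group]; (xi) [role_admin -> ip_allowlisted]. ⇒ new: audit_required, member_of_group, ip_allowlisted.
[3] (x) [audit_required -> sso_linked]. ⇒ new: sso_linked.
[4] (xiii) [sso_linked AND member_of_group -> can_publish]. ⇒ new: can_publish.
[5] (vii) [can_publish -> owner]; (xii) [can_publish -> export_allowed]. ⇒ new: owner, export_allowed.
[6] (iv) [ip_allowlisted AND export_allowed -> can_read]. ⇒ new: can_read.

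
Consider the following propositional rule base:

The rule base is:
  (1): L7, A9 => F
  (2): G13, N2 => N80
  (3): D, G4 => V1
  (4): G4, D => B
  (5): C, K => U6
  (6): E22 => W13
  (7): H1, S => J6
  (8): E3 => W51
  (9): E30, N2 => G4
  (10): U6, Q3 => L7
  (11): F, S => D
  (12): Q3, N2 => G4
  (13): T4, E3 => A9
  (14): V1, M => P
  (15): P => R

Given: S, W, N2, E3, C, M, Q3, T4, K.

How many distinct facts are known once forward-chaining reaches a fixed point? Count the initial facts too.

Round 1: (5) [C, K => U6]; (8) [E3 => W51]; (12) [Q3, N2 => G4]; (13) [T4, E3 => A9]. New: U6, W51, G4, A9.
Round 2: (10) [U6, Q3 => L7]. New: L7.
Round 3: (1) [L7, A9 => F]. New: F.
Round 4: (11) [F, S => D]. New: D.
Round 5: (3) [D, G4 => V1]; (4) [G4, D => B]. New: V1, B.
Round 6: (14) [V1, M => P]. New: P.
Round 7: (15) [P => R]. New: R.
Closure: {A9, B, C, D, E3, F, G4, K, L7, M, N2, P, Q3, R, S, T4, U6, V1, W, W51} — 20 facts.

20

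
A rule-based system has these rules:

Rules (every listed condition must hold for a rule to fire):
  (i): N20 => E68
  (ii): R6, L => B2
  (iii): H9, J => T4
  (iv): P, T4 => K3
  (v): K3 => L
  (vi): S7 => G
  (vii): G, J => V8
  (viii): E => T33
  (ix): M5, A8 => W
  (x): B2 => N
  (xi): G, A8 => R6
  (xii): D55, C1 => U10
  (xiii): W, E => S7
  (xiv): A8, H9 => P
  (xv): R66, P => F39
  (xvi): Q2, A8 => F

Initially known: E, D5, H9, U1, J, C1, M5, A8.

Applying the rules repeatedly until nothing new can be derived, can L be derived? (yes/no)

yes

Round 1 fires (iii), (viii), (ix), (xiv), giving T4, T33, W, P.
Round 2 fires (iv), (xiii), giving K3, S7.
Round 3 fires (v), (vi), giving L, G.
Round 4 fires (vii), (xi), giving V8, R6.
Round 5 fires (ii), giving B2.
Round 6 fires (x), giving N.
L appears in round 3, so it is derivable.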